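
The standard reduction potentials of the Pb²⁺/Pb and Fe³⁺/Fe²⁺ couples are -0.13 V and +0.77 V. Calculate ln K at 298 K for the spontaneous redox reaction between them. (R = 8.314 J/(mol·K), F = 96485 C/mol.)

ln K = 70.1

E°_cell = +0.77 − (-0.13) = 0.90 V, with n = 2 electrons transferred.
At equilibrium E = 0, so the Nernst equation gives ln K = nFE°/RT = (2)(96485)(0.90)/((8.314)(298)) = 70.10.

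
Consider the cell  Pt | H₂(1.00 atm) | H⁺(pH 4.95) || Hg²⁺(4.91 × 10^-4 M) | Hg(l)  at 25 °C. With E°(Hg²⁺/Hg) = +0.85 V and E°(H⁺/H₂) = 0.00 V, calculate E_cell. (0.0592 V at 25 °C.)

1.05 V

The Hg²⁺/Hg couple is the cathode, so E°_cell = 0.85 V; n = 2.
[H⁺] = 10^(−4.95) = 1.1 × 10^-5 M, and Q = [H⁺]^2 / ([Hg²⁺]·P(H₂)) = 2.56 × 10^-7.
E = E° − (0.0592/2) log Q = 0.85 − (0.0592/2)(-6.591) = 1.045 V.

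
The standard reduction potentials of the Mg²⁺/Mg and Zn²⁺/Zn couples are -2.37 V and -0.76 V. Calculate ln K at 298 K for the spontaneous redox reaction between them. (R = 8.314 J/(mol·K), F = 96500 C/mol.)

E°_cell = -0.76 − (-2.37) = 1.61 V, with n = 2 electrons transferred.
At equilibrium E = 0, so the Nernst equation gives ln K = nFE°/RT = (2)(96500)(1.61)/((8.314)(298)) = 125.42.

ln K = 125.4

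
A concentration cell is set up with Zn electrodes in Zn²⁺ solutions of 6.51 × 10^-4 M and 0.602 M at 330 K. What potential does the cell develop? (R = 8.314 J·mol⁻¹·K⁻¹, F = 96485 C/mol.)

Both half-cells are Zn²⁺/Zn, so E°_cell = 0. The concentrated side is the cathode; the cell reaction moves Zn²⁺ from high to low concentration with n = 2.
Q = [Zn²⁺]_dilute/[Zn²⁺]_conc = 6.51 × 10^-4/0.602 = 0.00108.
E = 0 − (RT/nF) ln Q = −((8.314×330)/(2×96485))(-6.830) = 0.0971 V.

0.097 V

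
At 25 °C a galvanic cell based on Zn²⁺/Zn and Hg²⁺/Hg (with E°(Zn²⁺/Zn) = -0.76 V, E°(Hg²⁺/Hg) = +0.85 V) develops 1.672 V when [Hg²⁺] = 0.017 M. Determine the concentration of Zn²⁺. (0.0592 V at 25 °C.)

From the Nernst equation, log Q = n(E° − E)/0.0592 = 2(1.61 − 1.672)/0.0592 = -2.095, so Q = 0.00804.
With Q = [Zn²⁺]/[Hg²⁺] and the known concentrations, [Zn²⁺] in the numerator gives [Zn²⁺] = 1.4 × 10^-4 M.

1.4 × 10^-4 M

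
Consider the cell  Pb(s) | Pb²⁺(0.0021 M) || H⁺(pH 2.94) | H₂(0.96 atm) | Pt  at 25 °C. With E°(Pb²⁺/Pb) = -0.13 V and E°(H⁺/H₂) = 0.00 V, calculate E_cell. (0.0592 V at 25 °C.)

0.036 V

The hydrogen couple is the cathode, so E°_cell = 0.13 V; n = 2.
[H⁺] = 10^(−2.94) = 0.0011 M, and Q = [Pb²⁺]·P(H₂) / [H⁺]^2 = 1530.
E = E° − (0.0592/2) log Q = 0.13 − (0.0592/2)(3.184) = 0.036 V.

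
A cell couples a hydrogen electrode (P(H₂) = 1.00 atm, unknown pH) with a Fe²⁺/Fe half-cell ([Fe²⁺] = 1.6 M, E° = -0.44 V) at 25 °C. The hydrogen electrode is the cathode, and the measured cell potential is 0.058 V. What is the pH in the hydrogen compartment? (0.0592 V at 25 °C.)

E°_cell = 0.44 V and n = 2.
log Q = n(E° − E)/0.0592 = 2×(0.44 − 0.058)/0.0592 = 12.905.
With Q = [Fe²⁺]·P(H₂) / [H⁺]^2, solving for [H⁺] gives log[H⁺] = -6.351, so pH = 6.35.

pH = 6.35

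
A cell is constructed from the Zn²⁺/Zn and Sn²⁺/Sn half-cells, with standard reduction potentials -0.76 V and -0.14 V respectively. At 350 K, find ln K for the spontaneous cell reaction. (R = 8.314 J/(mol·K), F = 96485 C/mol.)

ln K = 41.1

E°_cell = -0.14 − (-0.76) = 0.62 V, with n = 2 electrons transferred.
At equilibrium E = 0, so the Nernst equation gives ln K = nFE°/RT = (2)(96485)(0.62)/((8.314)(350)) = 41.12.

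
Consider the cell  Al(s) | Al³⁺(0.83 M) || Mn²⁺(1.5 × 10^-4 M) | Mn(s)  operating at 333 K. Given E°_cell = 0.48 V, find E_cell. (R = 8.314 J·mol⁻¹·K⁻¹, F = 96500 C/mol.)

0.355 V

Balancing electrons gives n = 6; the reaction quotient is Q = [Al³⁺]^2/[Mn²⁺]^3 = 2.04 × 10^11.
E = E° − (RT/nF) ln Q = 0.48 − (8.314×333)/(6×96500) × (26.042) = 0.480 − 0.125 = 0.355 V.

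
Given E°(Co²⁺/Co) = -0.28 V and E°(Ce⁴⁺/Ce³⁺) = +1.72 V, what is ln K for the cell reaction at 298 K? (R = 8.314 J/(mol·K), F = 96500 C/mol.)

E°_cell = +1.72 − (-0.28) = 2.00 V, with n = 2 electrons transferred.
At equilibrium E = 0, so the Nernst equation gives ln K = nFE°/RT = (2)(96500)(2.00)/((8.314)(298)) = 155.80.

ln K = 155.8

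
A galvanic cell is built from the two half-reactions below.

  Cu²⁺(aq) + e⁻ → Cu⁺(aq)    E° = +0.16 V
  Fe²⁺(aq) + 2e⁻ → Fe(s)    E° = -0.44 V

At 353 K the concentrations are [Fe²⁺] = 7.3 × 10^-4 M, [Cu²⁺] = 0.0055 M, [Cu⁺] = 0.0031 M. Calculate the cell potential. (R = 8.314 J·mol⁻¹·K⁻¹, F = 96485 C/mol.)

The Cu²⁺/Cu⁺ couple has the higher reduction potential and acts as the cathode, so E°_cell = +0.16 − (-0.44) = 0.60 V.
Balancing electrons gives n = 2; the reaction quotient is Q = [Fe²⁺]·[Cu⁺]^2/[Cu²⁺]^2 = 2.32 × 10^-4.
E = E° − (RT/nF) ln Q = 0.60 − (8.314×353)/(2×96485) × (-8.369) = 0.600 + 0.127 = 0.727 V.

0.727 V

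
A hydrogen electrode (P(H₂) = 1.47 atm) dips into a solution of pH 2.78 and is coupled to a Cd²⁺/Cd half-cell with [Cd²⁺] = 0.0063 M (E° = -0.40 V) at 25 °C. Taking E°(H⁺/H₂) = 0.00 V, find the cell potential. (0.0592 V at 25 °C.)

The hydrogen couple is the cathode, so E°_cell = 0.40 V; n = 2.
[H⁺] = 10^(−2.78) = 0.0017 M, and Q = [Cd²⁺]·P(H₂) / [H⁺]^2 = 3360.
E = E° − (0.0592/2) log Q = 0.40 − (0.0592/2)(3.527) = 0.296 V.

0.30 V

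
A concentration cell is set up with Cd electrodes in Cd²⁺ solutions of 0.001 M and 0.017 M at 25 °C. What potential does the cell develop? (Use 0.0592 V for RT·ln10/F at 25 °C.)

Both half-cells are Cd²⁺/Cd, so E°_cell = 0. The concentrated side is the cathode; the cell reaction moves Cd²⁺ from high to low concentration with n = 2.
Q = [Cd²⁺]_dilute/[Cd²⁺]_conc = 0.001/0.017 = 0.0588.
E = 0 − (0.0592/2) log Q = −(0.0592/2)(-1.230) = 0.0364 V.

0.036 V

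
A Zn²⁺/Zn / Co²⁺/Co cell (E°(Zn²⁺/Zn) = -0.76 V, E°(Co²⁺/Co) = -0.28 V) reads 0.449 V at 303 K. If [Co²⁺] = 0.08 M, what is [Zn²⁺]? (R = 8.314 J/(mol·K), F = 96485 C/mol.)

From the Nernst equation, ln Q = nF(E° − E)/RT = 2×96485×(0.48 − 0.449)/(8.314×303) = 2.375, so Q = 10.7.
With Q = [Zn²⁺]/[Co²⁺] and the known concentrations, [Zn²⁺] in the numerator gives [Zn²⁺] = 0.86 M.

0.86 M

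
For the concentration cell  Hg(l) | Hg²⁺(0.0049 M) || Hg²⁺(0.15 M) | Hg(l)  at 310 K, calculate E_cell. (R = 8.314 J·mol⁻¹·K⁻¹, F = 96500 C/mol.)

0.046 V

Both half-cells are Hg²⁺/Hg, so E°_cell = 0. The concentrated side is the cathode; the cell reaction moves Hg²⁺ from high to low concentration with n = 2.
Q = [Hg²⁺]_dilute/[Hg²⁺]_conc = 0.0049/0.15 = 0.0327.
E = 0 − (RT/nF) ln Q = −((8.314×310)/(2×96500))(-3.421) = 0.0457 V.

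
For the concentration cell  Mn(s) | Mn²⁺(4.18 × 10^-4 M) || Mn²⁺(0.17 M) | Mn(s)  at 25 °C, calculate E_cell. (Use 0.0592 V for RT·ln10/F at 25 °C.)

Both half-cells are Mn²⁺/Mn, so E°_cell = 0. The concentrated side is the cathode; the cell reaction moves Mn²⁺ from high to low concentration with n = 2.
Q = [Mn²⁺]_dilute/[Mn²⁺]_conc = 4.18 × 10^-4/0.17 = 0.00246.
E = 0 − (0.0592/2) log Q = −(0.0592/2)(-2.609) = 0.0772 V.

0.077 V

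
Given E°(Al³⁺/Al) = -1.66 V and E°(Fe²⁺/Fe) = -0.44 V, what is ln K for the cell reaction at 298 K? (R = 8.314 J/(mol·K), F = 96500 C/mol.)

ln K = 285.1

E°_cell = -0.44 − (-1.66) = 1.22 V, with n = 6 electrons transferred.
At equilibrium E = 0, so the Nernst equation gives ln K = nFE°/RT = (6)(96500)(1.22)/((8.314)(298)) = 285.11.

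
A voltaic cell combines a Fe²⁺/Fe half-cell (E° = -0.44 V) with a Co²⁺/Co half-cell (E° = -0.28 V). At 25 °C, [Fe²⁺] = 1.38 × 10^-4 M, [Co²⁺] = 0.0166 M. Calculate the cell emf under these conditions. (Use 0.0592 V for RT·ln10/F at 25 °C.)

0.222 V

The Co²⁺/Co couple has the higher reduction potential and acts as the cathode, so E°_cell = -0.28 − (-0.44) = 0.16 V.
Balancing electrons gives n = 2; the reaction quotient is Q = [Fe²⁺]/[Co²⁺] = 0.00831.
At 25 °C, E = E° − (0.0592/n) log Q = 0.16 − (0.0592/2)(-2.080) = 0.160 + 0.062 = 0.222 V.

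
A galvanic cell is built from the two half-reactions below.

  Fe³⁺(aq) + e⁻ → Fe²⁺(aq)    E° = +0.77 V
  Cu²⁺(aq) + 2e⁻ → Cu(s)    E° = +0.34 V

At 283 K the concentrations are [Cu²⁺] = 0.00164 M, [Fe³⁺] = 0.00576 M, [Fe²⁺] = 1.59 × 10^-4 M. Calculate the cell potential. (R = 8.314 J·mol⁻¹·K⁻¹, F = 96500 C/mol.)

The Fe³⁺/Fe²⁺ couple has the higher reduction potential and acts as the cathode, so E°_cell = +0.77 − (+0.34) = 0.43 V.
Balancing electrons gives n = 2; the reaction quotient is Q = [Cu²⁺]·[Fe²⁺]^2/[Fe³⁺]^2 = 1.25 × 10^-6.
E = E° − (RT/nF) ln Q = 0.43 − (8.314×283)/(2×96500) × (-13.593) = 0.430 + 0.166 = 0.596 V.

0.596 V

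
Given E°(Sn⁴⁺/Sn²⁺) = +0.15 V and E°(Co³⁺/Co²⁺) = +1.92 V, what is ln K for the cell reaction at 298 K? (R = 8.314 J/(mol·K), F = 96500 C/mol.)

ln K = 137.9

E°_cell = +1.92 − (+0.15) = 1.77 V, with n = 2 electrons transferred.
At equilibrium E = 0, so the Nernst equation gives ln K = nFE°/RT = (2)(96500)(1.77)/((8.314)(298)) = 137.88.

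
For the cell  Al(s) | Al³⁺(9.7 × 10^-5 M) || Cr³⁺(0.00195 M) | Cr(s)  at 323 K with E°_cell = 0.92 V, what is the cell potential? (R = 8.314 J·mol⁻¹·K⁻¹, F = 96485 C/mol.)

0.948 V

Balancing electrons gives n = 3; the reaction quotient is Q = [Al³⁺]/[Cr³⁺] = 0.0497.
E = E° − (RT/nF) ln Q = 0.92 − (8.314×323)/(3×96485) × (-3.001) = 0.920 + 0.028 = 0.948 V.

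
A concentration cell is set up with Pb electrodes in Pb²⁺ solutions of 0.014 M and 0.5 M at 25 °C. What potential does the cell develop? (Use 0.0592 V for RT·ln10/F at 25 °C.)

0.046 V

Both half-cells are Pb²⁺/Pb, so E°_cell = 0. The concentrated side is the cathode; the cell reaction moves Pb²⁺ from high to low concentration with n = 2.
Q = [Pb²⁺]_dilute/[Pb²⁺]_conc = 0.014/0.5 = 0.0280.
E = 0 − (0.0592/2) log Q = −(0.0592/2)(-1.553) = 0.0460 V.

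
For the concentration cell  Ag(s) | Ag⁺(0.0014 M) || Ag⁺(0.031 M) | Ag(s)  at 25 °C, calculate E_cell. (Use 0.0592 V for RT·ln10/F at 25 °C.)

0.080 V

Both half-cells are Ag⁺/Ag, so E°_cell = 0. The concentrated side is the cathode; the cell reaction moves Ag⁺ from high to low concentration with n = 1.
Q = [Ag⁺]_dilute/[Ag⁺]_conc = 0.0014/0.031 = 0.0452.
E = 0 − (0.0592/1) log Q = −(0.0592/1)(-1.345) = 0.0796 V.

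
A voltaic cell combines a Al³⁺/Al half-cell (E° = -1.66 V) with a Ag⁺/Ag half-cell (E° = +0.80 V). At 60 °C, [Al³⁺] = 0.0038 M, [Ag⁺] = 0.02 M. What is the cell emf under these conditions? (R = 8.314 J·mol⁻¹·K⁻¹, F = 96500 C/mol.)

The Ag⁺/Ag couple has the higher reduction potential and acts as the cathode, so E°_cell = +0.80 − (-1.66) = 2.46 V.
Balancing electrons gives n = 3; the reaction quotient is Q = [Al³⁺]/[Ag⁺]^3 = 475.
E = E° − (RT/nF) ln Q = 2.46 − (8.314×333)/(3×96500) × (6.163) = 2.460 − 0.059 = 2.401 V.

2.40 V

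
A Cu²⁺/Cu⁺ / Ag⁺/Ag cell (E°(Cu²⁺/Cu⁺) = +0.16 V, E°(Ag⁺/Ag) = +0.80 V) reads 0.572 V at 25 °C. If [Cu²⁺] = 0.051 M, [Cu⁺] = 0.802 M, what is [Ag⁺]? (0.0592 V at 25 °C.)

0.0045 M

From the Nernst equation, log Q = n(E° − E)/0.0592 = 1(0.64 − 0.572)/0.0592 = 1.149, so Q = 14.1.
With Q = [Cu²⁺]/([Cu⁺]·[Ag⁺]) and the known concentrations, [Ag⁺] in the denominator gives [Ag⁺] = 0.0045 M.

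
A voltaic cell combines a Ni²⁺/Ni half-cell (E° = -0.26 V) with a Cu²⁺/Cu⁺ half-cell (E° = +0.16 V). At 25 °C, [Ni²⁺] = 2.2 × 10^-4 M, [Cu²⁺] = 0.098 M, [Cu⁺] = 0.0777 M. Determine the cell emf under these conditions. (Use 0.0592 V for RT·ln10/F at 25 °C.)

The Cu²⁺/Cu⁺ couple has the higher reduction potential and acts as the cathode, so E°_cell = +0.16 − (-0.26) = 0.42 V.
Balancing electrons gives n = 2; the reaction quotient is Q = [Ni²⁺]·[Cu⁺]^2/[Cu²⁺]^2 = 1.38 × 10^-4.
At 25 °C, E = E° − (0.0592/n) log Q = 0.42 − (0.0592/2)(-3.859) = 0.420 + 0.114 = 0.534 V.

0.534 V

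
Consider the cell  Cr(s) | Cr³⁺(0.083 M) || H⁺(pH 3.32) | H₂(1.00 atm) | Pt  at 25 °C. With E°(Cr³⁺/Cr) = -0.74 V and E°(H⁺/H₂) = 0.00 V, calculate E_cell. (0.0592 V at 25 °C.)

The hydrogen couple is the cathode, so E°_cell = 0.74 V; n = 6.
[H⁺] = 10^(−3.32) = 4.8 × 10^-4 M, and Q = [Cr³⁺]^2·P(H₂)^3 / [H⁺]^6 = 5.73 × 10^17.
E = E° − (0.0592/6) log Q = 0.74 − (0.0592/6)(17.758) = 0.565 V.

0.56 V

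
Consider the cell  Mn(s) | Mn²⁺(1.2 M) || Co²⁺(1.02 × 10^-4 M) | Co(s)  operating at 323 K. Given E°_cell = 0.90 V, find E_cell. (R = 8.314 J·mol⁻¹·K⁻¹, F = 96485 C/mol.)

Balancing electrons gives n = 2; the reaction quotient is Q = [Mn²⁺]/[Co²⁺] = 1.18 × 10^4.
E = E° − (RT/nF) ln Q = 0.90 − (8.314×323)/(2×96485) × (9.373) = 0.900 − 0.130 = 0.770 V.

0.770 V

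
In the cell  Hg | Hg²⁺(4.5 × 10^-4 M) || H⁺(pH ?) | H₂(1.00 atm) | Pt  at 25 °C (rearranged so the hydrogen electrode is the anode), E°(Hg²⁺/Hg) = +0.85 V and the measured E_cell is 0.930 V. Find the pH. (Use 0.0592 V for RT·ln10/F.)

pH = 3.02

E°_cell = 0.85 V and n = 2.
log Q = n(E° − E)/0.0592 = 2×(0.85 − 0.930)/0.0592 = -2.703.
With Q = [H⁺]^2 / ([Hg²⁺]·P(H₂)), solving for [H⁺] gives log[H⁺] = -3.025, so pH = 3.02.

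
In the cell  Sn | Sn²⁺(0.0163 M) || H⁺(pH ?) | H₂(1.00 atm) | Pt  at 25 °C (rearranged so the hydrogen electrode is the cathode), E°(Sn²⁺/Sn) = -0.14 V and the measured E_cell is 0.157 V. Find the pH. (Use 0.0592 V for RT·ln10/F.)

pH = 0.61

E°_cell = 0.14 V and n = 2.
log Q = n(E° − E)/0.0592 = 2×(0.14 − 0.157)/0.0592 = -0.574.
With Q = [Sn²⁺]·P(H₂) / [H⁺]^2, solving for [H⁺] gives log[H⁺] = -0.607, so pH = 0.61.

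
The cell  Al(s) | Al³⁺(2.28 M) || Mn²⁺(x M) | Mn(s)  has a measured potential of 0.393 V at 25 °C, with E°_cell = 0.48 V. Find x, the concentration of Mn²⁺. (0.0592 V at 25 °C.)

0.002 M

From the Nernst equation, log Q = n(E° − E)/0.0592 = 6(0.48 − 0.393)/0.0592 = 8.818, so Q = 6.57 × 10^8.
With Q = [Al³⁺]^2/[Mn²⁺]^3 and the known concentrations, [Mn²⁺]^3 in the denominator gives [Mn²⁺] = 0.002 M.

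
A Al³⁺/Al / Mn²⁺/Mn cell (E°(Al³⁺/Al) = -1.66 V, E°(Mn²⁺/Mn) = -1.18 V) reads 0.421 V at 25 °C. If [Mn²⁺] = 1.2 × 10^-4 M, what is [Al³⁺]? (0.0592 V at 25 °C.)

From the Nernst equation, log Q = n(E° − E)/0.0592 = 6(0.48 − 0.421)/0.0592 = 5.980, so Q = 9.54 × 10^5.
With Q = [Al³⁺]^2/[Mn²⁺]^3 and the known concentrations, [Al³⁺]^2 in the numerator gives [Al³⁺] = 0.0013 M.

0.0013 M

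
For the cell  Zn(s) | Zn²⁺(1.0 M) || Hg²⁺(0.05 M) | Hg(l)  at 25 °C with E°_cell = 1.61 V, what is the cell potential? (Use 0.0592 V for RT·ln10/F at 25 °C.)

1.57 V

Balancing electrons gives n = 2; the reaction quotient is Q = [Zn²⁺]/[Hg²⁺] = 20.0.
At 25 °C, E = E° − (0.0592/n) log Q = 1.61 − (0.0592/2)(1.301) = 1.610 − 0.039 = 1.571 V.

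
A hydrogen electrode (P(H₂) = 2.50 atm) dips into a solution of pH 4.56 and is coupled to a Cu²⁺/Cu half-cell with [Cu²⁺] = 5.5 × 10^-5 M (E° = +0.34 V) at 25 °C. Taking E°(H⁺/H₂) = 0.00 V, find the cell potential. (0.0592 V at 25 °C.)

The Cu²⁺/Cu couple is the cathode, so E°_cell = 0.34 V; n = 2.
[H⁺] = 10^(−4.56) = 2.8 × 10^-5 M, and Q = [H⁺]^2 / ([Cu²⁺]·P(H₂)) = 5.52 × 10^-6.
E = E° − (0.0592/2) log Q = 0.34 − (0.0592/2)(-5.258) = 0.496 V.

0.50 V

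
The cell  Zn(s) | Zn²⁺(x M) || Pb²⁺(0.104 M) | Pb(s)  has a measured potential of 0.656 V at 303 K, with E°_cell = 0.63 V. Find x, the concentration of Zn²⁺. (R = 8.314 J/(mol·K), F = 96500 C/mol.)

0.014 M

From the Nernst equation, ln Q = nF(E° − E)/RT = 2×96500×(0.63 − 0.656)/(8.314×303) = -1.992, so Q = 0.136.
With Q = [Zn²⁺]/[Pb²⁺] and the known concentrations, [Zn²⁺] in the numerator gives [Zn²⁺] = 0.014 M.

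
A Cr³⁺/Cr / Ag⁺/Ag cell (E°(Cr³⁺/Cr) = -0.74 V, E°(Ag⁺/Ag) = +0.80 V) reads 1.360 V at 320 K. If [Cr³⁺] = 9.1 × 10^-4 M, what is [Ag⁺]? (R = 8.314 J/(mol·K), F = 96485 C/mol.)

1.4 × 10^-4 M

From the Nernst equation, ln Q = nF(E° − E)/RT = 3×96485×(1.54 − 1.360)/(8.314×320) = 19.584, so Q = 3.2 × 10^8.
With Q = [Cr³⁺]/[Ag⁺]^3 and the known concentrations, [Ag⁺]^3 in the denominator gives [Ag⁺] = 1.4 × 10^-4 M.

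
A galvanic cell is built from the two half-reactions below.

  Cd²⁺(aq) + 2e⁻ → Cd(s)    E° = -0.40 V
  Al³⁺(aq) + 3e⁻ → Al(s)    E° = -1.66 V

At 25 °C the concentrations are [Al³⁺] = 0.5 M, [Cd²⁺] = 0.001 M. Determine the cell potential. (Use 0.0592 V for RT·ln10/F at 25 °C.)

1.18 V

The Cd²⁺/Cd couple has the higher reduction potential and acts as the cathode, so E°_cell = -0.40 − (-1.66) = 1.26 V.
Balancing electrons gives n = 6; the reaction quotient is Q = [Al³⁺]^2/[Cd²⁺]^3 = 2.5 × 10^8.
At 25 °C, E = E° − (0.0592/n) log Q = 1.26 − (0.0592/6)(8.398) = 1.260 − 0.083 = 1.177 V.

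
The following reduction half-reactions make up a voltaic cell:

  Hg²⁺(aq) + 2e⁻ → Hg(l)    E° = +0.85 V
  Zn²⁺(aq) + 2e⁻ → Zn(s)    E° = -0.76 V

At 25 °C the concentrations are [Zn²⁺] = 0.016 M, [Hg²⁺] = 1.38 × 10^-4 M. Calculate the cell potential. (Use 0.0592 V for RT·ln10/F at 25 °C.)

1.55 V

The Hg²⁺/Hg couple has the higher reduction potential and acts as the cathode, so E°_cell = +0.85 − (-0.76) = 1.61 V.
Balancing electrons gives n = 2; the reaction quotient is Q = [Zn²⁺]/[Hg²⁺] = 116.
At 25 °C, E = E° − (0.0592/n) log Q = 1.61 − (0.0592/2)(2.064) = 1.610 − 0.061 = 1.549 V.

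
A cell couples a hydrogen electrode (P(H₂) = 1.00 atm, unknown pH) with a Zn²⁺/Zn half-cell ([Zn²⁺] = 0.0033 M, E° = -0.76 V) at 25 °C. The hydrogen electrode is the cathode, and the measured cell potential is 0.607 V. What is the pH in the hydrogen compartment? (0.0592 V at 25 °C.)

pH = 3.83

E°_cell = 0.76 V and n = 2.
log Q = n(E° − E)/0.0592 = 2×(0.76 − 0.607)/0.0592 = 5.169.
With Q = [Zn²⁺]·P(H₂) / [H⁺]^2, solving for [H⁺] gives log[H⁺] = -3.825, so pH = 3.83.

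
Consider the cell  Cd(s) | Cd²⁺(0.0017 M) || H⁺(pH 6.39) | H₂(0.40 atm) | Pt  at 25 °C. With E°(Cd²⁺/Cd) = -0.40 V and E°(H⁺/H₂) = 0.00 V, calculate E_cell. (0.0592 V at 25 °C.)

The hydrogen couple is the cathode, so E°_cell = 0.40 V; n = 2.
[H⁺] = 10^(−6.39) = 4.1 × 10^-7 M, and Q = [Cd²⁺]·P(H₂) / [H⁺]^2 = 4.1 × 10^9.
E = E° − (0.0592/2) log Q = 0.40 − (0.0592/2)(9.613) = 0.115 V.

0.12 V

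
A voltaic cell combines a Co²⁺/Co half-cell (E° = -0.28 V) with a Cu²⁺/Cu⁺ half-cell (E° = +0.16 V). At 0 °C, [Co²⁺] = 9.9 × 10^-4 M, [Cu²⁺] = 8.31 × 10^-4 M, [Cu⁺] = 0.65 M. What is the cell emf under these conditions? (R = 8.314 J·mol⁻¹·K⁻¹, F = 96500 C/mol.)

The Cu²⁺/Cu⁺ couple has the higher reduction potential and acts as the cathode, so E°_cell = +0.16 − (-0.28) = 0.44 V.
Balancing electrons gives n = 2; the reaction quotient is Q = [Co²⁺]·[Cu⁺]^2/[Cu²⁺]^2 = 606.
E = E° − (RT/nF) ln Q = 0.44 − (8.314×273)/(2×96500) × (6.406) = 0.440 − 0.075 = 0.365 V.

0.365 V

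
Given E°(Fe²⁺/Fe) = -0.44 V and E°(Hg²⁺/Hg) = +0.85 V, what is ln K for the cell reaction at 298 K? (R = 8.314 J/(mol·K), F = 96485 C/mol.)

ln K = 100.5

E°_cell = +0.85 − (-0.44) = 1.29 V, with n = 2 electrons transferred.
At equilibrium E = 0, so the Nernst equation gives ln K = nFE°/RT = (2)(96485)(1.29)/((8.314)(298)) = 100.47.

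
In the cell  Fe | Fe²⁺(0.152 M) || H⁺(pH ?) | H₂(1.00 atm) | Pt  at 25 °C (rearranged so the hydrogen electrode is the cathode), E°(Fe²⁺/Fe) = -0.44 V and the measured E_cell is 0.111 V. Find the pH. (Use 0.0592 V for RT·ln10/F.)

pH = 5.97

E°_cell = 0.44 V and n = 2.
log Q = n(E° − E)/0.0592 = 2×(0.44 − 0.111)/0.0592 = 11.115.
With Q = [Fe²⁺]·P(H₂) / [H⁺]^2, solving for [H⁺] gives log[H⁺] = -5.967, so pH = 5.97.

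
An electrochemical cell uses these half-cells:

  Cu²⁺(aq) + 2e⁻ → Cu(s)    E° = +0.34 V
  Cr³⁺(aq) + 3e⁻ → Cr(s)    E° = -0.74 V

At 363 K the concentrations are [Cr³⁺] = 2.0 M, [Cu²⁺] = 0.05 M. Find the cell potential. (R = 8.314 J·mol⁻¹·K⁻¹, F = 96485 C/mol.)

The Cu²⁺/Cu couple has the higher reduction potential and acts as the cathode, so E°_cell = +0.34 − (-0.74) = 1.08 V.
Balancing electrons gives n = 6; the reaction quotient is Q = [Cr³⁺]^2/[Cu²⁺]^3 = 3.2 × 10^4.
E = E° − (RT/nF) ln Q = 1.08 − (8.314×363)/(6×96485) × (10.373) = 1.080 − 0.054 = 1.026 V.

1.03 V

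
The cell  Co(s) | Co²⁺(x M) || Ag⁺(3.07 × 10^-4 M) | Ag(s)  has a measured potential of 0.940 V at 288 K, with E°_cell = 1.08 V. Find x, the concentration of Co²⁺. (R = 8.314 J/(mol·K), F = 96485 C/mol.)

0.0075 M

From the Nernst equation, ln Q = nF(E° − E)/RT = 2×96485×(1.08 − 0.940)/(8.314×288) = 11.283, so Q = 7.94 × 10^4.
With Q = [Co²⁺]/[Ag⁺]^2 and the known concentrations, [Co²⁺] in the numerator gives [Co²⁺] = 0.0075 M.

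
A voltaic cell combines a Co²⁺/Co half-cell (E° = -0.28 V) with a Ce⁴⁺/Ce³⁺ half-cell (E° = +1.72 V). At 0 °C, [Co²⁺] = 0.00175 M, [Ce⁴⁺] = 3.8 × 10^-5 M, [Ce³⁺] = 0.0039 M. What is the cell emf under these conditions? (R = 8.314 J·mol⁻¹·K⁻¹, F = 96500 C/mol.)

The Ce⁴⁺/Ce³⁺ couple has the higher reduction potential and acts as the cathode, so E°_cell = +1.72 − (-0.28) = 2.00 V.
Balancing electrons gives n = 2; the reaction quotient is Q = [Co²⁺]·[Ce³⁺]^2/[Ce⁴⁺]^2 = 18.4.
E = E° − (RT/nF) ln Q = 2.00 − (8.314×273)/(2×96500) × (2.914) = 2.000 − 0.034 = 1.966 V.

1.97 V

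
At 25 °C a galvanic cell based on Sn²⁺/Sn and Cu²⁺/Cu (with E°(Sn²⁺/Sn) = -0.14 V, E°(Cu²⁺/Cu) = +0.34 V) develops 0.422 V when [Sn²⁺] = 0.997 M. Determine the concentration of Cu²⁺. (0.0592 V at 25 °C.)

0.011 M

From the Nernst equation, log Q = n(E° − E)/0.0592 = 2(0.48 − 0.422)/0.0592 = 1.959, so Q = 91.1.
With Q = [Sn²⁺]/[Cu²⁺] and the known concentrations, [Cu²⁺] in the denominator gives [Cu²⁺] = 0.011 M.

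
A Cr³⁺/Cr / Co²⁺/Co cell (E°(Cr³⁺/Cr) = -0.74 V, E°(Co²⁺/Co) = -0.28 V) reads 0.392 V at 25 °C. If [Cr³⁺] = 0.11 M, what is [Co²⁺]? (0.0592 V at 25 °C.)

From the Nernst equation, log Q = n(E° − E)/0.0592 = 6(0.46 − 0.392)/0.0592 = 6.892, so Q = 7.8 × 10^6.
With Q = [Cr³⁺]^2/[Co²⁺]^3 and the known concentrations, [Co²⁺]^3 in the denominator gives [Co²⁺] = 0.0012 M.

0.0012 M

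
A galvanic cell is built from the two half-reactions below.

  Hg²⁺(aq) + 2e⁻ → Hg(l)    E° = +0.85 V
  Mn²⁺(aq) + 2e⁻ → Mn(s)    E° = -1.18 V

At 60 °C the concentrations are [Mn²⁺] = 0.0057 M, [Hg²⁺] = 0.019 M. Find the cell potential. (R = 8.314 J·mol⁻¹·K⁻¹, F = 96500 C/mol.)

2.05 V

The Hg²⁺/Hg couple has the higher reduction potential and acts as the cathode, so E°_cell = +0.85 − (-1.18) = 2.03 V.
Balancing electrons gives n = 2; the reaction quotient is Q = [Mn²⁺]/[Hg²⁺] = 0.300.
E = E° − (RT/nF) ln Q = 2.03 − (8.314×333)/(2×96500) × (-1.204) = 2.030 + 0.017 = 2.047 V.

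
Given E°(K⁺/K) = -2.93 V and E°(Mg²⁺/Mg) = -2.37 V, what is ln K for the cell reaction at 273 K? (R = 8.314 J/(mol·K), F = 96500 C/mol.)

E°_cell = -2.37 − (-2.93) = 0.56 V, with n = 2 electrons transferred.
At equilibrium E = 0, so the Nernst equation gives ln K = nFE°/RT = (2)(96500)(0.56)/((8.314)(273)) = 47.62.

ln K = 47.6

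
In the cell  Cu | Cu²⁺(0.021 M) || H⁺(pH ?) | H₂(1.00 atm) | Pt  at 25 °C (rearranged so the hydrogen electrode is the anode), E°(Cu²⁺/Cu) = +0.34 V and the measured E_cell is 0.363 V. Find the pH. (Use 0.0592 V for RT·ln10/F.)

E°_cell = 0.34 V and n = 2.
log Q = n(E° − E)/0.0592 = 2×(0.34 − 0.363)/0.0592 = -0.777.
With Q = [H⁺]^2 / ([Cu²⁺]·P(H₂)), solving for [H⁺] gives log[H⁺] = -1.227, so pH = 1.23.

pH = 1.23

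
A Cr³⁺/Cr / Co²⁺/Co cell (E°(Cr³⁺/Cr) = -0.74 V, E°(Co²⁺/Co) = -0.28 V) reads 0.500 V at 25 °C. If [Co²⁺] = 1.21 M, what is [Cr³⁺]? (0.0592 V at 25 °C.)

0.013 M

From the Nernst equation, log Q = n(E° − E)/0.0592 = 6(0.46 − 0.500)/0.0592 = -4.054, so Q = 8.83 × 10^-5.
With Q = [Cr³⁺]^2/[Co²⁺]^3 and the known concentrations, [Cr³⁺]^2 in the numerator gives [Cr³⁺] = 0.013 M.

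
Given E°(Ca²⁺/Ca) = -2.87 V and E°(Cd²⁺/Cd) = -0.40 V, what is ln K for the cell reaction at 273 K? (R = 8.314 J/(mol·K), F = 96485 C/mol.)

ln K = 210.0

E°_cell = -0.40 − (-2.87) = 2.47 V, with n = 2 electrons transferred.
At equilibrium E = 0, so the Nernst equation gives ln K = nFE°/RT = (2)(96485)(2.47)/((8.314)(273)) = 210.00.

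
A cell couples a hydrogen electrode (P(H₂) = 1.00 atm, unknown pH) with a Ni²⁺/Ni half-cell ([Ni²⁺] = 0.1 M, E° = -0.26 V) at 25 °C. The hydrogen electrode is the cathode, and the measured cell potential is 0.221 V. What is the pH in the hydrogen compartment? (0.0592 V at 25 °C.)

E°_cell = 0.26 V and n = 2.
log Q = n(E° − E)/0.0592 = 2×(0.26 − 0.221)/0.0592 = 1.318.
With Q = [Ni²⁺]·P(H₂) / [H⁺]^2, solving for [H⁺] gives log[H⁺] = -1.159, so pH = 1.16.

pH = 1.16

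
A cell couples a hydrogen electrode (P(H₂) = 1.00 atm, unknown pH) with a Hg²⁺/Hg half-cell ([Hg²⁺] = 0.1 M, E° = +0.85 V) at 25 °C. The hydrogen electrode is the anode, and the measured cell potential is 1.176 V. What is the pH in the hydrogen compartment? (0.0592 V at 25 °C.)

pH = 6.01

E°_cell = 0.85 V and n = 2.
log Q = n(E° − E)/0.0592 = 2×(0.85 − 1.176)/0.0592 = -11.014.
With Q = [H⁺]^2 / ([Hg²⁺]·P(H₂)), solving for [H⁺] gives log[H⁺] = -6.007, so pH = 6.01.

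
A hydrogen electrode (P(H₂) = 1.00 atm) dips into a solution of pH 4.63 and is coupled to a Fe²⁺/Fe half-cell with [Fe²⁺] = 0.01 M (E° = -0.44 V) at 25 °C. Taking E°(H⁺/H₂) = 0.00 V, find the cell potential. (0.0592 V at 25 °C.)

0.23 V

The hydrogen couple is the cathode, so E°_cell = 0.44 V; n = 2.
[H⁺] = 10^(−4.63) = 2.3 × 10^-5 M, and Q = [Fe²⁺]·P(H₂) / [H⁺]^2 = 1.82 × 10^7.
E = E° − (0.0592/2) log Q = 0.44 − (0.0592/2)(7.260) = 0.225 V.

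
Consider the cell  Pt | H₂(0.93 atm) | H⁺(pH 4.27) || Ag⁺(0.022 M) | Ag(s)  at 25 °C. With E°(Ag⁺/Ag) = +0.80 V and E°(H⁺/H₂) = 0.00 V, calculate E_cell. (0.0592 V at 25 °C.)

The Ag⁺/Ag couple is the cathode, so E°_cell = 0.80 V; n = 2.
[H⁺] = 10^(−4.27) = 5.4 × 10^-5 M, and Q = [H⁺]^2 / ([Ag⁺]^2·P(H₂)) = 6.41 × 10^-6.
E = E° − (0.0592/2) log Q = 0.80 − (0.0592/2)(-5.193) = 0.954 V.

0.95 V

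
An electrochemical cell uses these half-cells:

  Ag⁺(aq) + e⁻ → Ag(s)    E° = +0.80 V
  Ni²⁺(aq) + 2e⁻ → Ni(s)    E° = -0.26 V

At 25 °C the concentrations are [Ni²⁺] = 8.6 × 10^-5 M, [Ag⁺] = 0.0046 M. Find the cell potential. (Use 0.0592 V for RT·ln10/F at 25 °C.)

1.04 V

The Ag⁺/Ag couple has the higher reduction potential and acts as the cathode, so E°_cell = +0.80 − (-0.26) = 1.06 V.
Balancing electrons gives n = 2; the reaction quotient is Q = [Ni²⁺]/[Ag⁺]^2 = 4.06.
At 25 °C, E = E° − (0.0592/n) log Q = 1.06 − (0.0592/2)(0.609) = 1.060 − 0.018 = 1.042 V.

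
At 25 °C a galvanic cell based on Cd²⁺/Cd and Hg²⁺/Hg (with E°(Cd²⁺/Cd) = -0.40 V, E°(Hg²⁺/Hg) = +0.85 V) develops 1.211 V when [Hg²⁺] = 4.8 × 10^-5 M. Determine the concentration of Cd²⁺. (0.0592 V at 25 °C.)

0.001 M

From the Nernst equation, log Q = n(E° − E)/0.0592 = 2(1.25 − 1.211)/0.0592 = 1.318, so Q = 20.8.
With Q = [Cd²⁺]/[Hg²⁺] and the known concentrations, [Cd²⁺] in the numerator gives [Cd²⁺] = 0.001 M.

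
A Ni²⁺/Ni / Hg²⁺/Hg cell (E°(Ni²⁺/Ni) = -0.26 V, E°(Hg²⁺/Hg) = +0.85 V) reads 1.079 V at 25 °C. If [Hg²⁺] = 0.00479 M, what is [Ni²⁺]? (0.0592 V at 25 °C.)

0.053 M

From the Nernst equation, log Q = n(E° − E)/0.0592 = 2(1.11 − 1.079)/0.0592 = 1.047, so Q = 11.2.
With Q = [Ni²⁺]/[Hg²⁺] and the known concentrations, [Ni²⁺] in the numerator gives [Ni²⁺] = 0.053 M.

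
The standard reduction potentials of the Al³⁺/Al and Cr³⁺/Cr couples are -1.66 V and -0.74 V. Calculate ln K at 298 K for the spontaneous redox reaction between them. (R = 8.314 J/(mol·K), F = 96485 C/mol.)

E°_cell = -0.74 − (-1.66) = 0.92 V, with n = 3 electrons transferred.
At equilibrium E = 0, so the Nernst equation gives ln K = nFE°/RT = (3)(96485)(0.92)/((8.314)(298)) = 107.48.

ln K = 107.5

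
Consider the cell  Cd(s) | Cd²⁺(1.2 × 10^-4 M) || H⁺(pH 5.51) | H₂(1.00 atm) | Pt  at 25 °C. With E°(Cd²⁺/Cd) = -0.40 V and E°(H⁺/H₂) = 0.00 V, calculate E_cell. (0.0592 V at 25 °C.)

The hydrogen couple is the cathode, so E°_cell = 0.40 V; n = 2.
[H⁺] = 10^(−5.51) = 3.1 × 10^-6 M, and Q = [Cd²⁺]·P(H₂) / [H⁺]^2 = 1.26 × 10^7.
E = E° − (0.0592/2) log Q = 0.40 − (0.0592/2)(7.099) = 0.190 V.

0.19 V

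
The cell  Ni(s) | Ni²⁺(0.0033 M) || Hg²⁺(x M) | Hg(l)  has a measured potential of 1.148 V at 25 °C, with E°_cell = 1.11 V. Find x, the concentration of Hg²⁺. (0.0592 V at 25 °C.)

From the Nernst equation, log Q = n(E° − E)/0.0592 = 2(1.11 − 1.148)/0.0592 = -1.284, so Q = 0.0520.
With Q = [Ni²⁺]/[Hg²⁺] and the known concentrations, [Hg²⁺] in the denominator gives [Hg²⁺] = 0.063 M.

0.063 M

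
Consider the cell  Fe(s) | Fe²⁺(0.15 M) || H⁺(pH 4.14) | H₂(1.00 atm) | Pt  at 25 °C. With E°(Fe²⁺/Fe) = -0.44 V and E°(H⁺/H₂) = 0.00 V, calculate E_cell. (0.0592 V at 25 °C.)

The hydrogen couple is the cathode, so E°_cell = 0.44 V; n = 2.
[H⁺] = 10^(−4.14) = 7.2 × 10^-5 M, and Q = [Fe²⁺]·P(H₂) / [H⁺]^2 = 2.86 × 10^7.
E = E° − (0.0592/2) log Q = 0.44 − (0.0592/2)(7.456) = 0.219 V.

0.22 V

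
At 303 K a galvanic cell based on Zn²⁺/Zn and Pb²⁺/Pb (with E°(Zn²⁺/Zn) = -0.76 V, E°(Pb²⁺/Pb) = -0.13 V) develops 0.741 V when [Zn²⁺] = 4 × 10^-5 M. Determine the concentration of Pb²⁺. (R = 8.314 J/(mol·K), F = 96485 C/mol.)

From the Nernst equation, ln Q = nF(E° − E)/RT = 2×96485×(0.63 − 0.741)/(8.314×303) = -8.503, so Q = 2.03 × 10^-4.
With Q = [Zn²⁺]/[Pb²⁺] and the known concentrations, [Pb²⁺] in the denominator gives [Pb²⁺] = 0.2 M.

0.2 M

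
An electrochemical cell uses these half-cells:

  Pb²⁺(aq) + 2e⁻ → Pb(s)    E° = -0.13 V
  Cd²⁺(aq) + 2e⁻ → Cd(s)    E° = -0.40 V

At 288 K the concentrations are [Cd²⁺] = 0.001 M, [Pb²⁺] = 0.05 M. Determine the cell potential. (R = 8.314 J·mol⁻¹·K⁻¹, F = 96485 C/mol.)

The Pb²⁺/Pb couple has the higher reduction potential and acts as the cathode, so E°_cell = -0.13 − (-0.40) = 0.27 V.
Balancing electrons gives n = 2; the reaction quotient is Q = [Cd²⁺]/[Pb²⁺] = 0.0200.
E = E° − (RT/nF) ln Q = 0.27 − (8.314×288)/(2×96485) × (-3.912) = 0.270 + 0.049 = 0.319 V.

0.319 V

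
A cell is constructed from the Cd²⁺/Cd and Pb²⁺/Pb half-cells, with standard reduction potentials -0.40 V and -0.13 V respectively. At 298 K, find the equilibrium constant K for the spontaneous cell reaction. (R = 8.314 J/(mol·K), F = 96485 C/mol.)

E°_cell = -0.13 − (-0.40) = 0.27 V, with n = 2 electrons transferred.
At equilibrium E = 0, so the Nernst equation gives ln K = nFE°/RT = (2)(96485)(0.27)/((8.314)(298)) = 21.03.
K = e^21.03 = 1.4 × 10^9.

1.4 × 10^9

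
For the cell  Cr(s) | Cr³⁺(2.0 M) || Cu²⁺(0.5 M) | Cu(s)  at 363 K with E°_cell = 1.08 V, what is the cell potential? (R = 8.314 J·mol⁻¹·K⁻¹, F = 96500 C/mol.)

Balancing electrons gives n = 6; the reaction quotient is Q = [Cr³⁺]^2/[Cu²⁺]^3 = 32.0.
E = E° − (RT/nF) ln Q = 1.08 − (8.314×363)/(6×96500) × (3.466) = 1.080 − 0.018 = 1.062 V.

1.06 V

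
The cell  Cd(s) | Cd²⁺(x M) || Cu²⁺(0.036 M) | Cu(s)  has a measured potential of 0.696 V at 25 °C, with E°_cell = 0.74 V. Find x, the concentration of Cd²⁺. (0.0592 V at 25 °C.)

1.1 M

From the Nernst equation, log Q = n(E° − E)/0.0592 = 2(0.74 − 0.696)/0.0592 = 1.486, so Q = 30.7.
With Q = [Cd²⁺]/[Cu²⁺] and the known concentrations, [Cd²⁺] in the numerator gives [Cd²⁺] = 1.1 M.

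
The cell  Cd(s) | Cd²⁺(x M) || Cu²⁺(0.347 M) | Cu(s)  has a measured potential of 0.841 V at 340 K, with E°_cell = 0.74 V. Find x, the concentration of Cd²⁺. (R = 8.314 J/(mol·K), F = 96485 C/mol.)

From the Nernst equation, ln Q = nF(E° − E)/RT = 2×96485×(0.74 − 0.841)/(8.314×340) = -6.895, so Q = 0.00101.
With Q = [Cd²⁺]/[Cu²⁺] and the known concentrations, [Cd²⁺] in the numerator gives [Cd²⁺] = 3.5 × 10^-4 M.

3.5 × 10^-4 M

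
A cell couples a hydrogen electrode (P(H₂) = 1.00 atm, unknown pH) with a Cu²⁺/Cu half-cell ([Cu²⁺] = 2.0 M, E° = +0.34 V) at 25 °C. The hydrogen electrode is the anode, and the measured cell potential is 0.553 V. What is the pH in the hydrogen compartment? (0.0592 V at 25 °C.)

E°_cell = 0.34 V and n = 2.
log Q = n(E° − E)/0.0592 = 2×(0.34 − 0.553)/0.0592 = -7.196.
With Q = [H⁺]^2 / ([Cu²⁺]·P(H₂)), solving for [H⁺] gives log[H⁺] = -3.447, so pH = 3.45.

pH = 3.45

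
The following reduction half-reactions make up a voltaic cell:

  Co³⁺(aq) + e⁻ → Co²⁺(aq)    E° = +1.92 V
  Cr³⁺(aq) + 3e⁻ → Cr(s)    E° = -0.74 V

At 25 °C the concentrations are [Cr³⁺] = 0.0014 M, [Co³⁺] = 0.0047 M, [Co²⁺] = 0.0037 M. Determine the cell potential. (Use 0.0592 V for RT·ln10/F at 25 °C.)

2.72 V

The Co³⁺/Co²⁺ couple has the higher reduction potential and acts as the cathode, so E°_cell = +1.92 − (-0.74) = 2.66 V.
Balancing electrons gives n = 3; the reaction quotient is Q = [Cr³⁺]·[Co²⁺]^3/[Co³⁺]^3 = 6.83 × 10^-4.
At 25 °C, E = E° − (0.0592/n) log Q = 2.66 − (0.0592/3)(-3.166) = 2.660 + 0.062 = 2.722 V.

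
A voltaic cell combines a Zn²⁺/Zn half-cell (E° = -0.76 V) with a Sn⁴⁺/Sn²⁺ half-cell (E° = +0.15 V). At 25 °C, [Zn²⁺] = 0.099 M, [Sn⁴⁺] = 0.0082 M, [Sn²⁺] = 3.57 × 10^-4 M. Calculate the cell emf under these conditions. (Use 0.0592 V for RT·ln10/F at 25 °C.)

The Sn⁴⁺/Sn²⁺ couple has the higher reduction potential and acts as the cathode, so E°_cell = +0.15 − (-0.76) = 0.91 V.
Balancing electrons gives n = 2; the reaction quotient is Q = [Zn²⁺]·[Sn²⁺]/[Sn⁴⁺] = 0.00431.
At 25 °C, E = E° − (0.0592/n) log Q = 0.91 − (0.0592/2)(-2.366) = 0.910 + 0.070 = 0.980 V.

0.980 V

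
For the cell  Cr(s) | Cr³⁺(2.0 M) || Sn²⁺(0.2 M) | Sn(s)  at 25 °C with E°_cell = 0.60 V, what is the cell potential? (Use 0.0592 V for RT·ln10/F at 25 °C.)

Balancing electrons gives n = 6; the reaction quotient is Q = [Cr³⁺]^2/[Sn²⁺]^3 = 500.
At 25 °C, E = E° − (0.0592/n) log Q = 0.60 − (0.0592/6)(2.699) = 0.600 − 0.027 = 0.573 V.

0.573 V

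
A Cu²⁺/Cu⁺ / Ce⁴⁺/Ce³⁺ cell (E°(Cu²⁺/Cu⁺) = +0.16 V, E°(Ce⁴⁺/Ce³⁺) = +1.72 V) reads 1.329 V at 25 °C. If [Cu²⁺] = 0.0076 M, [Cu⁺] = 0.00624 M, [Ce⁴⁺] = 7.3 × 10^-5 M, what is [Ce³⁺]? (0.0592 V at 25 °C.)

0.48 M

From the Nernst equation, log Q = n(E° − E)/0.0592 = 1(1.56 − 1.329)/0.0592 = 3.902, so Q = 7980.
With Q = [Cu²⁺]·[Ce³⁺]/([Cu⁺]·[Ce⁴⁺]) and the known concentrations, [Ce³⁺] in the numerator gives [Ce³⁺] = 0.48 M.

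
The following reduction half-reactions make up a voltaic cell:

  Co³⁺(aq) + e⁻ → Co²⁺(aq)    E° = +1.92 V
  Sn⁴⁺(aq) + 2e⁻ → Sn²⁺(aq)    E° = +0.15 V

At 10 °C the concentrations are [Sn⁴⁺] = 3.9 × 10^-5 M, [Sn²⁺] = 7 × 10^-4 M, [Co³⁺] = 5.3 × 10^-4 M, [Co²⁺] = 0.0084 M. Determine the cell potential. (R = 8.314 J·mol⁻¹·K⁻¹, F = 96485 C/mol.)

1.74 V

The Co³⁺/Co²⁺ couple has the higher reduction potential and acts as the cathode, so E°_cell = +1.92 − (+0.15) = 1.77 V.
Balancing electrons gives n = 2; the reaction quotient is Q = [Sn⁴⁺]·[Co²⁺]^2/([Sn²⁺]·[Co³⁺]^2) = 14.0.
E = E° − (RT/nF) ln Q = 1.77 − (8.314×283)/(2×96485) × (2.639) = 1.770 − 0.032 = 1.738 V.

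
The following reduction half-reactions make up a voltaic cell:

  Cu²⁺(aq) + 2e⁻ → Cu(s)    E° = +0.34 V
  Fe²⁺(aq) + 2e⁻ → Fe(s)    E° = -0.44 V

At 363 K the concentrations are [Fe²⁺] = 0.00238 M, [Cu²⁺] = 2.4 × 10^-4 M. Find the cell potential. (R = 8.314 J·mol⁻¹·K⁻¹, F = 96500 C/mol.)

The Cu²⁺/Cu couple has the higher reduction potential and acts as the cathode, so E°_cell = +0.34 − (-0.44) = 0.78 V.
Balancing electrons gives n = 2; the reaction quotient is Q = [Fe²⁺]/[Cu²⁺] = 9.92.
E = E° − (RT/nF) ln Q = 0.78 − (8.314×363)/(2×96500) × (2.294) = 0.780 − 0.036 = 0.744 V.

0.744 V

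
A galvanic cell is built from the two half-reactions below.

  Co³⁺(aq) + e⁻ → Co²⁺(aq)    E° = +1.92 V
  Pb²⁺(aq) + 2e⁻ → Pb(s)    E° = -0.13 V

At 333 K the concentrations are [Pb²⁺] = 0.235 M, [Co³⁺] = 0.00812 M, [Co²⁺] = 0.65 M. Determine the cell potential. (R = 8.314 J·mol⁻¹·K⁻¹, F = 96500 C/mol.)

1.95 V

The Co³⁺/Co²⁺ couple has the higher reduction potential and acts as the cathode, so E°_cell = +1.92 − (-0.13) = 2.05 V.
Balancing electrons gives n = 2; the reaction quotient is Q = [Pb²⁺]·[Co²⁺]^2/[Co³⁺]^2 = 1510.
E = E° − (RT/nF) ln Q = 2.05 − (8.314×333)/(2×96500) × (7.317) = 2.050 − 0.105 = 1.945 V.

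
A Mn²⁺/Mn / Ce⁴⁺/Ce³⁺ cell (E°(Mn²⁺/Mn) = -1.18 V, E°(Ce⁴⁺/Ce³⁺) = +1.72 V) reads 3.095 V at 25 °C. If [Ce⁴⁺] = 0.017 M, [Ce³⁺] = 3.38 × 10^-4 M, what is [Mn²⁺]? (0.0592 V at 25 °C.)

From the Nernst equation, log Q = n(E° − E)/0.0592 = 2(2.90 − 3.095)/0.0592 = -6.588, so Q = 2.58 × 10^-7.
With Q = [Mn²⁺]·[Ce³⁺]^2/[Ce⁴⁺]^2 and the known concentrations, [Mn²⁺] in the numerator gives [Mn²⁺] = 6.5 × 10^-4 M.

6.5 × 10^-4 M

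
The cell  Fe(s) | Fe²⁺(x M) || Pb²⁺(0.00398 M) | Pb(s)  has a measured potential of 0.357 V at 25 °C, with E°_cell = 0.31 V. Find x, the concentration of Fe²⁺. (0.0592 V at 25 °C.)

From the Nernst equation, log Q = n(E° − E)/0.0592 = 2(0.31 − 0.357)/0.0592 = -1.588, so Q = 0.0258.
With Q = [Fe²⁺]/[Pb²⁺] and the known concentrations, [Fe²⁺] in the numerator gives [Fe²⁺] = 1 × 10^-4 M.

1 × 10^-4 M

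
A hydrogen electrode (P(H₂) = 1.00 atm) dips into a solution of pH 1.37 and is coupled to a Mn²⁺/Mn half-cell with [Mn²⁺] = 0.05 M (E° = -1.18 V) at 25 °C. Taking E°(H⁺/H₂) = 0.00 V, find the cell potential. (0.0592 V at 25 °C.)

1.14 V

The hydrogen couple is the cathode, so E°_cell = 1.18 V; n = 2.
[H⁺] = 10^(−1.37) = 0.043 M, and Q = [Mn²⁺]·P(H₂) / [H⁺]^2 = 27.5.
E = E° − (0.0592/2) log Q = 1.18 − (0.0592/2)(1.439) = 1.137 V.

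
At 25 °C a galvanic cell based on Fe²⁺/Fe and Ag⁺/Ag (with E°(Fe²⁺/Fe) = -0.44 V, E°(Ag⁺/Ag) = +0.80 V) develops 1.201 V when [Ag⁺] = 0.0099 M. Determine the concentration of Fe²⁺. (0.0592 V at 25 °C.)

0.002 M

From the Nernst equation, log Q = n(E° − E)/0.0592 = 2(1.24 − 1.201)/0.0592 = 1.318, so Q = 20.8.
With Q = [Fe²⁺]/[Ag⁺]^2 and the known concentrations, [Fe²⁺] in the numerator gives [Fe²⁺] = 0.002 M.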